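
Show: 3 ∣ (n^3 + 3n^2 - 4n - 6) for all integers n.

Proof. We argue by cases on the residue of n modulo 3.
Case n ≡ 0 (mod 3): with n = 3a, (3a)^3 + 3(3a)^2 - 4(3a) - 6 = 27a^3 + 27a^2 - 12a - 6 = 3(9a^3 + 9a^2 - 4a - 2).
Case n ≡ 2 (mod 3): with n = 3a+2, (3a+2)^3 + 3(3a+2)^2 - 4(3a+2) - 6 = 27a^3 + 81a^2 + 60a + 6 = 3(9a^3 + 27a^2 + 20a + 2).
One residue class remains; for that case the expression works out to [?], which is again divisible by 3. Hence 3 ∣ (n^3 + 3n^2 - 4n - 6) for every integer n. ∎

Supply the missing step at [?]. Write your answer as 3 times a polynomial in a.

Only n ≡ 1 (mod 3) is unaccounted for. Put n = 3a+1:
(3a+1)^3 + 3(3a+1)^2 - 4(3a+1) - 6 expands to 27a^3 + 54a^2 + 15a - 6,
and factoring out 3 leaves 3(9a^3 + 18a^2 + 5a - 2).

3(9a^3 + 18a^2 + 5a - 2)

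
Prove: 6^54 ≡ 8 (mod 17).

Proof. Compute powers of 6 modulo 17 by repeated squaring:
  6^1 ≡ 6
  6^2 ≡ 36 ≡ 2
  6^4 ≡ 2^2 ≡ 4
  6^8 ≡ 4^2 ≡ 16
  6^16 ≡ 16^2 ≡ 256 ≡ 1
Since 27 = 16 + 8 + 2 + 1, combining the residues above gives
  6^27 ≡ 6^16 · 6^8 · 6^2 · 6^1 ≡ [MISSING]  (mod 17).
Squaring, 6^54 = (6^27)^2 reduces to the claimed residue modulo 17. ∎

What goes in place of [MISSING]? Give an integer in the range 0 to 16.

6^16 · 6^8 · 6^2 · 6^1 ≡ 1 · 16 · 2 · 6 = 192.
192 mod 17 = 5, so 6^27 ≡ 5 (mod 17).

5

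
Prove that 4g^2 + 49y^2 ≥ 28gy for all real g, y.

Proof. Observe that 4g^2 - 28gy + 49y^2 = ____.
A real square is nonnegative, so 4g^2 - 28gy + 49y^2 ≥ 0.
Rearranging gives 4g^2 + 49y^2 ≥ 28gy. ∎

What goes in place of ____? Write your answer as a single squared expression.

4g^2 - 28gy + 49y^2 is a perfect-square trinomial: the outer terms are (2g)^2 and (7y)^2, and the cross term is -2·2g·7y.
So 4g^2 - 28gy + 49y^2 = (2g - 7y)^2 ≥ 0.

(2g - 7y)^2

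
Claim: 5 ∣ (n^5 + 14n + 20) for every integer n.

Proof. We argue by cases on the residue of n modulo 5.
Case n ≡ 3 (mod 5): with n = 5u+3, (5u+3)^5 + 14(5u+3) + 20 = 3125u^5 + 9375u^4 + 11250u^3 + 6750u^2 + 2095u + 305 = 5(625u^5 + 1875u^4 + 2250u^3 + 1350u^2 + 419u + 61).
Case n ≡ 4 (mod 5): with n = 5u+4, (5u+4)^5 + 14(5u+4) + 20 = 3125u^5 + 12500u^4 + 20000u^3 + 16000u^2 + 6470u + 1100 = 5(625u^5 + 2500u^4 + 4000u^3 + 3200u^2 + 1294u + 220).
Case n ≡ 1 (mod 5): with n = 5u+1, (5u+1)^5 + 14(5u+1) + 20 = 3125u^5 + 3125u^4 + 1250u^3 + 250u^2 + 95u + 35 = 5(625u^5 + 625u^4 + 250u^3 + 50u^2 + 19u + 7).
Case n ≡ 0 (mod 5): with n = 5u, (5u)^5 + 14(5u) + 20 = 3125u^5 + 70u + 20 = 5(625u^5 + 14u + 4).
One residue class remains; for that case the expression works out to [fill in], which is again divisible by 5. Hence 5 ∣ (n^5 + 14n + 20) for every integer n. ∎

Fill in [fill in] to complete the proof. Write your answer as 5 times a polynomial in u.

5(625u^5 + 1250u^4 + 1000u^3 + 400u^2 + 94u + 16)

Only n ≡ 2 (mod 5) is unaccounted for. Put n = 5u+2:
(5u+2)^5 + 14(5u+2) + 20 expands to 3125u^5 + 6250u^4 + 5000u^3 + 2000u^2 + 470u + 80,
and factoring out 5 leaves 5(625u^5 + 1250u^4 + 1000u^3 + 400u^2 + 94u + 16).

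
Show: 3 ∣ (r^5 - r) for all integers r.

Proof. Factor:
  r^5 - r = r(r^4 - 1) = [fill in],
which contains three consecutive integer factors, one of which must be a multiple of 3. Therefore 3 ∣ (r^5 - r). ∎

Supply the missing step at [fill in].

(r - 1)r(r + 1)(r^2 + 1)

r^4 - 1 = (r^2 - 1)(r^2 + 1), and r^2 - 1 = (r-1)(r+1).
So r(r^4 - 1) = (r - 1)r(r + 1)(r^2 + 1).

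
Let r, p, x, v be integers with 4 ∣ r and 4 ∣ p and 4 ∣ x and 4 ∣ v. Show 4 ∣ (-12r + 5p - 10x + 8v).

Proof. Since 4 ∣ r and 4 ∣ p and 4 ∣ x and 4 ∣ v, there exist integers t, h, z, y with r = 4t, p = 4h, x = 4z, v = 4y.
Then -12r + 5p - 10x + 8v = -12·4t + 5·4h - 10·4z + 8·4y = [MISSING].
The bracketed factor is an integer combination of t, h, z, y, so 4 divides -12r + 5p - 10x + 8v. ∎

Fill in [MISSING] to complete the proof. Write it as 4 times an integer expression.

4(5h - 12t + 8y - 10z)

Each term has a factor of 4: -12·4t + 5·4h - 10·4z + 8·4y = 4·(5h - 12t + 8y - 10z).
Since 5h - 12t + 8y - 10z is an integer, 4 ∣ (-12r + 5p - 10x + 8v).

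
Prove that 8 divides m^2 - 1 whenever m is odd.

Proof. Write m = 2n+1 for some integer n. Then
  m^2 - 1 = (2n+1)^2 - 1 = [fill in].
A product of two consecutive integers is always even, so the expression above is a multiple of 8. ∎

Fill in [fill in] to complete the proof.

4n(n + 1)

(2n+1)^2 - 1 = 4n^2 + 4n + 1 - 1 = 4n^2 + 4n = 4n(n+1).
Since n and n+1 are consecutive, n(n+1) is even, and 4·(even) is a multiple of 8.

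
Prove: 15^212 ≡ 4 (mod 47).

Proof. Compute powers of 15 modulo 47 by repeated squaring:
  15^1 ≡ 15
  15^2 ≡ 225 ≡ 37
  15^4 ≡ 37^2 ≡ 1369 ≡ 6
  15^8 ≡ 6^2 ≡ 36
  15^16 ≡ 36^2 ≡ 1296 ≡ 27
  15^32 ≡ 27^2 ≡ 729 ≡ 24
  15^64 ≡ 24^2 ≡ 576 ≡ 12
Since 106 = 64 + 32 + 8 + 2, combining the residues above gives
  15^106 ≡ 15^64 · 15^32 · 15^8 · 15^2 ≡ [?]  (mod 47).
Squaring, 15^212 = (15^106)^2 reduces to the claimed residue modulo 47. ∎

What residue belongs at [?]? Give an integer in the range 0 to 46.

Multiply the listed residues: 12 · 24 · 36 · 37 = 288 → 10368 → 383616.
Reducing modulo 47: 383616 = 8162·47 + 2, so 15^106 ≡ 2.

2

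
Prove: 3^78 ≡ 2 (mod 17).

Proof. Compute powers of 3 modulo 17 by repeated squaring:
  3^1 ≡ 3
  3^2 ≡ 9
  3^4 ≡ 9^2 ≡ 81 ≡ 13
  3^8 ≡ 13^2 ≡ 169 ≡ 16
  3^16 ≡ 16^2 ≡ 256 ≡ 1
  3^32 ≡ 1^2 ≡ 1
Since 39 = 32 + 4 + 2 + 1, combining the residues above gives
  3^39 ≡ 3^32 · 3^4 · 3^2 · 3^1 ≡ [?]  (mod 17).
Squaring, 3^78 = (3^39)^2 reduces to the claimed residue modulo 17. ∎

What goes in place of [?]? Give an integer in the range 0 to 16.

Multiply the listed residues: 1 · 13 · 9 · 3 = 13 → 117 → 351.
Reducing modulo 17: 351 = 20·17 + 11, so 3^39 ≡ 11.

11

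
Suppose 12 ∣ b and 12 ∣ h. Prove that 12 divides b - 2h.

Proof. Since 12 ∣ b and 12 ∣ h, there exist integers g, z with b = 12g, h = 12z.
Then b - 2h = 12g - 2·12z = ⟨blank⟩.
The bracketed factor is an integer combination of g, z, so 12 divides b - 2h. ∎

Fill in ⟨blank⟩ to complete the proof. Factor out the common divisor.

Each term has a factor of 12: 12g - 2·12z = 12·(g - 2z).
Since g - 2z is an integer, 12 ∣ (b - 2h).

12(g - 2z)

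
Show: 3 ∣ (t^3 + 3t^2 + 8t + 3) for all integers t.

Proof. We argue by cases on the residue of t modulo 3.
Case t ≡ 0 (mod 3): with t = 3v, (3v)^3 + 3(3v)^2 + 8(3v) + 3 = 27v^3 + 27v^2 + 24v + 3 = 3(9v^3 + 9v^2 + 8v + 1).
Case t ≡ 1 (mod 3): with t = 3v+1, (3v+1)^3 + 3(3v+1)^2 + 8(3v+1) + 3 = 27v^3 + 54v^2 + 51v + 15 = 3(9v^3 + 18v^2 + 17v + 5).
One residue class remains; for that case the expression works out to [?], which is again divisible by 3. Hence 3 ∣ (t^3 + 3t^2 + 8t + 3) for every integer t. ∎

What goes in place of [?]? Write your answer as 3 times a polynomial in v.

The residues treated are {0, 1}, so the missing case is t ≡ 2 (mod 3); write t = 3v+2.
Then (3v+2)^3 + 3(3v+2)^2 + 8(3v+2) + 3 = 27v^3 + 81v^2 + 96v + 39 = 3(9v^3 + 27v^2 + 32v + 13).

3(9v^3 + 27v^2 + 32v + 13)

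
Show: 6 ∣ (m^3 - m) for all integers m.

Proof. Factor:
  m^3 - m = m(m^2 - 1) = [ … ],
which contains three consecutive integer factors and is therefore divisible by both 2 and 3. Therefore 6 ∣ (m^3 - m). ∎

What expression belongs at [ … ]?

m(m^2 - 1) = m(m - 1)(m + 1) = (m - 1)m(m + 1).
These three factors are consecutive integers, so their product is divisible by 6.

(m - 1)m(m + 1)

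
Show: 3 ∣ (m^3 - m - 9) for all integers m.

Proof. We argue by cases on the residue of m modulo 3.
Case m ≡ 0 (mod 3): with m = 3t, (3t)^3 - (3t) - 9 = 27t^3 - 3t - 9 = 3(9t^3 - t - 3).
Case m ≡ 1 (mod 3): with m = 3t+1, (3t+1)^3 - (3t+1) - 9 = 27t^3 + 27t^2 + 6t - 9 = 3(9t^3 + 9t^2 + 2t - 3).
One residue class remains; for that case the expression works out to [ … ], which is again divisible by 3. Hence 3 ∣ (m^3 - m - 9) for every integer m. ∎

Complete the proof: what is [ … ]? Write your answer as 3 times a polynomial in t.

The residues treated are {0, 1}, so the missing case is m ≡ 2 (mod 3); write m = 3t+2.
Then (3t+2)^3 - (3t+2) - 9 = 27t^3 + 54t^2 + 33t - 3 = 3(9t^3 + 18t^2 + 11t - 1).

3(9t^3 + 18t^2 + 11t - 1)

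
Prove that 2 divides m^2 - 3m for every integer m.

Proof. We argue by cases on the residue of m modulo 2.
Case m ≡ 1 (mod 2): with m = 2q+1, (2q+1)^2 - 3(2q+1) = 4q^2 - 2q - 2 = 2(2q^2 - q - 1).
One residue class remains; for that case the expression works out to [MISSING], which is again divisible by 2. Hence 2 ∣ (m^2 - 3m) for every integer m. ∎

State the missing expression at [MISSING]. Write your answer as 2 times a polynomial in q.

The residues treated are {1}, so the missing case is m ≡ 0 (mod 2); write m = 2q.
Then (2q)^2 - 3(2q) = 4q^2 - 6q = 2(2q^2 - 3q).

2(2q^2 - 3q)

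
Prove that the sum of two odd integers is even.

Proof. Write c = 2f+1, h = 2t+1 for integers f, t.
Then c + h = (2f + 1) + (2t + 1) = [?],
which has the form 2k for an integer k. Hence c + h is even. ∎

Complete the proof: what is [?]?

2(f + t + 1)

Expanding: (2f + 1) + (2t + 1) = 2f + 2t + 2.
Every term is even; pulling out the factor of 2 gives 2(f + t + 1).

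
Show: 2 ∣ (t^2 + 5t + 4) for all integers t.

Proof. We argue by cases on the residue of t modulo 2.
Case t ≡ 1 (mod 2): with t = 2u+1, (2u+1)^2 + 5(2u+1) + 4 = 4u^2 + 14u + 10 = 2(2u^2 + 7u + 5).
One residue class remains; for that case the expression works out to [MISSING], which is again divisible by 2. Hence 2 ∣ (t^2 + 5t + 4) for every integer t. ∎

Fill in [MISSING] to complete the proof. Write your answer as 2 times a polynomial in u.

Only t ≡ 0 (mod 2) is unaccounted for. Put t = 2u:
(2u)^2 + 5(2u) + 4 expands to 4u^2 + 10u + 4,
and factoring out 2 leaves 2(2u^2 + 5u + 2).

2(2u^2 + 5u + 2)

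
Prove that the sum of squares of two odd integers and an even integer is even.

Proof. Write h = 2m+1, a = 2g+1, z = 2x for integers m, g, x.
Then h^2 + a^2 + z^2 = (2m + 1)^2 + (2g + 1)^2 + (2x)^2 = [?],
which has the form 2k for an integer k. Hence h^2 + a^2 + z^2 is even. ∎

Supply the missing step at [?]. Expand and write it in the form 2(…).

2(2g^2 + 2g + 2m^2 + 2m + 2x^2 + 1)

Expanding: (2m + 1)^2 + (2g + 1)^2 + (2x)^2 = 4g^2 + 4g + 4m^2 + 4m + 4x^2 + 2.
Every term is even; pulling out the factor of 2 gives 2(2g^2 + 2g + 2m^2 + 2m + 2x^2 + 1).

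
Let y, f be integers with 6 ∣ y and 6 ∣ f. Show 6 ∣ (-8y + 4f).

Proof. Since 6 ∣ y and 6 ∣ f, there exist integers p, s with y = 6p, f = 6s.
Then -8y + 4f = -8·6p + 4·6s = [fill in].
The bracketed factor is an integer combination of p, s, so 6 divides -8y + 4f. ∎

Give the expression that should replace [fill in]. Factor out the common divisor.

6(-8p + 4s)

Pull the common 6 out of every term: -8·6p + 4·6s = 6(-8p + 4s).
-8p + 4s is an integer, which exhibits the divisibility.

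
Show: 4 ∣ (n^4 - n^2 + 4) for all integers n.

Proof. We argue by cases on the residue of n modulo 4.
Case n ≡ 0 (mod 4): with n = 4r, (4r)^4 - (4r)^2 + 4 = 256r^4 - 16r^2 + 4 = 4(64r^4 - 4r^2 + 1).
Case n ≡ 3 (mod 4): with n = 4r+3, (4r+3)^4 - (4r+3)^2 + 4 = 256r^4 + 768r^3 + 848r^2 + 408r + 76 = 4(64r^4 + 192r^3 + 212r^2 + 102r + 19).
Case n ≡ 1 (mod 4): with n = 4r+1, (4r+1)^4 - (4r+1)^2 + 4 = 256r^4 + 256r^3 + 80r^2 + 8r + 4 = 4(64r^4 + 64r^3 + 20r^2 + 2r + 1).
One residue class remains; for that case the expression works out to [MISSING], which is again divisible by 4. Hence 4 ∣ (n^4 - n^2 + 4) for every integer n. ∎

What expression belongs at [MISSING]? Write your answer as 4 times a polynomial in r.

Only n ≡ 2 (mod 4) is unaccounted for. Put n = 4r+2:
(4r+2)^4 - (4r+2)^2 + 4 expands to 256r^4 + 512r^3 + 368r^2 + 112r + 16,
and factoring out 4 leaves 4(64r^4 + 128r^3 + 92r^2 + 28r + 4).

4(64r^4 + 128r^3 + 92r^2 + 28r + 4)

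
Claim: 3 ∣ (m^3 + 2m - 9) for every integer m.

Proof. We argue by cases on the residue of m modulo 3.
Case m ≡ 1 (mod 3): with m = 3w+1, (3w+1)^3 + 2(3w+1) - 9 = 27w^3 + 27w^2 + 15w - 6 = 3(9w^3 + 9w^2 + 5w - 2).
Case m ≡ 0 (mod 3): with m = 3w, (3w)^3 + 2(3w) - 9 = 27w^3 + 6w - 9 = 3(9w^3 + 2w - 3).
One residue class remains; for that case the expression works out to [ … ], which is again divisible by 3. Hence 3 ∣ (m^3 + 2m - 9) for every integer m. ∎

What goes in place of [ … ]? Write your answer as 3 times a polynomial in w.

Only m ≡ 2 (mod 3) is unaccounted for. Put m = 3w+2:
(3w+2)^3 + 2(3w+2) - 9 expands to 27w^3 + 54w^2 + 42w + 3,
and factoring out 3 leaves 3(9w^3 + 18w^2 + 14w + 1).

3(9w^3 + 18w^2 + 14w + 1)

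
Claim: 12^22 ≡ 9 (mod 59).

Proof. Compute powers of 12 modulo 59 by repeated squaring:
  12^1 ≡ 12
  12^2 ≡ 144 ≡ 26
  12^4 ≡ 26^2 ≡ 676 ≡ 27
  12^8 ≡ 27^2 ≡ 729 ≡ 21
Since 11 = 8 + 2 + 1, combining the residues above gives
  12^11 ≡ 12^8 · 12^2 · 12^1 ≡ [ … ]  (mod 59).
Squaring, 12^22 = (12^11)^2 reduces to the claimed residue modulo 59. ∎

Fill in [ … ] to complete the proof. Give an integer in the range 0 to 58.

3

12^8 · 12^2 · 12^1 ≡ 21 · 26 · 12 = 6552.
6552 mod 59 = 3, so 12^11 ≡ 3 (mod 59).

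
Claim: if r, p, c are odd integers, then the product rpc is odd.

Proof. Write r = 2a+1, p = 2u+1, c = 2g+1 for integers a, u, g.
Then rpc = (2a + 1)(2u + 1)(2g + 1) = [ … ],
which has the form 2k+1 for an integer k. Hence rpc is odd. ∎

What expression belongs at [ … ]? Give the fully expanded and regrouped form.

2(4agu + 2ag + 2au + a + 2gu + g + u) + 1

(2a + 1)(2u + 1)(2g + 1) = 8agu + 4ag + 4au + 2a + 4gu + 2g + 2u + 1
= 2(4agu + 2ag + 2au + a + 2gu + g + u) + 1.
Since 4agu + 2ag + 2au + a + 2gu + g + u is an integer, the product is of the form 2k+1 for an integer k.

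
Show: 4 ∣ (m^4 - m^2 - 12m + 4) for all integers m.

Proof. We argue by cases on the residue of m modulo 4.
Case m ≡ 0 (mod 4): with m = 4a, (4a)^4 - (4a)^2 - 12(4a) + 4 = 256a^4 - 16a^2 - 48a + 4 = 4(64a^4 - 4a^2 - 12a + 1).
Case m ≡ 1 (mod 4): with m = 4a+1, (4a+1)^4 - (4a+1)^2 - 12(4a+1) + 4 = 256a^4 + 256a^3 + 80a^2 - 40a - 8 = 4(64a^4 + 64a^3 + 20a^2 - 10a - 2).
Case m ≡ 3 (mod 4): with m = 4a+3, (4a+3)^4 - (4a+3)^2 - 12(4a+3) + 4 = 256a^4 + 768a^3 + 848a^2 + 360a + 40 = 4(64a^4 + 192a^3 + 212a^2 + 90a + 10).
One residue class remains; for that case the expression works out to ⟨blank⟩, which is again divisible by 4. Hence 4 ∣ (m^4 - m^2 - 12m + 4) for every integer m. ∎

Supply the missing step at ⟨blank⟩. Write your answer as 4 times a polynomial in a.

Only m ≡ 2 (mod 4) is unaccounted for. Put m = 4a+2:
(4a+2)^4 - (4a+2)^2 - 12(4a+2) + 4 expands to 256a^4 + 512a^3 + 368a^2 + 64a - 8,
and factoring out 4 leaves 4(64a^4 + 128a^3 + 92a^2 + 16a - 2).

4(64a^4 + 128a^3 + 92a^2 + 16a - 2)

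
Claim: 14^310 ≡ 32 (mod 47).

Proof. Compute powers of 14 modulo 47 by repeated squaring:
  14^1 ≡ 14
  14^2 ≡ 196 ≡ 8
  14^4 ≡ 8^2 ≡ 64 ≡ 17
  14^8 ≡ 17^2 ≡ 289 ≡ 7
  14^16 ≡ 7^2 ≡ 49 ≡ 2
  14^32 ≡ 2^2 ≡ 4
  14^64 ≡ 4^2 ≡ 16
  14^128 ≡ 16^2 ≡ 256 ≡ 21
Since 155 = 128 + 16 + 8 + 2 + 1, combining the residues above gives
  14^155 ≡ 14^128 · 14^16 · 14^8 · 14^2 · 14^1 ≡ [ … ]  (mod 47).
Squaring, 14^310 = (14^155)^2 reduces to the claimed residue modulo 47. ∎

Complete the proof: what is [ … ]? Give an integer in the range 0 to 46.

28

Multiply the listed residues: 21 · 2 · 7 · 8 · 14 = 42 → 294 → 2352 → 32928.
Reducing modulo 47: 32928 = 700·47 + 28, so 14^155 ≡ 28.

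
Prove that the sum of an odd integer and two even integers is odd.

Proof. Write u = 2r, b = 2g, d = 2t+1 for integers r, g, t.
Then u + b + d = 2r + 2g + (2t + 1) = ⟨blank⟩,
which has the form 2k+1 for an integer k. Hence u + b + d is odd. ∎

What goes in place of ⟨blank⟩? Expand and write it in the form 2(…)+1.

2r + 2g + (2t + 1) = 2g + 2r + 2t + 1
= 2(g + r + t) + 1.
Since g + r + t is an integer, the sum is of the form 2k+1 for an integer k.

2(g + r + t) + 1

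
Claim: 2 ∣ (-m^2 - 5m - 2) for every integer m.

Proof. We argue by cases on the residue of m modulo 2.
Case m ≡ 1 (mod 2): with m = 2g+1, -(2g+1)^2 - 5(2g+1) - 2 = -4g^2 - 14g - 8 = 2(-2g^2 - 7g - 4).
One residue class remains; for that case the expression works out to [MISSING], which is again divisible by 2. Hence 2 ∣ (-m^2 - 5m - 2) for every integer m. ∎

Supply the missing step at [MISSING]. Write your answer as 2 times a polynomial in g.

The residues treated are {1}, so the missing case is m ≡ 0 (mod 2); write m = 2g.
Then -(2g)^2 - 5(2g) - 2 = -4g^2 - 10g - 2 = 2(-2g^2 - 5g - 1).

2(-2g^2 - 5g - 1)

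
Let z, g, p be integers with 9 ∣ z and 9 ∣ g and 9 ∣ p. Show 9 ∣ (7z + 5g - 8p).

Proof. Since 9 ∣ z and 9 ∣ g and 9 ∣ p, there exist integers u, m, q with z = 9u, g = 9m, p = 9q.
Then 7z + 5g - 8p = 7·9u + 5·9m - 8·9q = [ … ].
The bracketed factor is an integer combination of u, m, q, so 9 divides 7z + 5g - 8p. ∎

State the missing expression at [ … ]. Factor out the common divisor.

Each term has a factor of 9: 7·9u + 5·9m - 8·9q = 9·(5m - 8q + 7u).
Since 5m - 8q + 7u is an integer, 9 ∣ (7z + 5g - 8p).

9(5m - 8q + 7u)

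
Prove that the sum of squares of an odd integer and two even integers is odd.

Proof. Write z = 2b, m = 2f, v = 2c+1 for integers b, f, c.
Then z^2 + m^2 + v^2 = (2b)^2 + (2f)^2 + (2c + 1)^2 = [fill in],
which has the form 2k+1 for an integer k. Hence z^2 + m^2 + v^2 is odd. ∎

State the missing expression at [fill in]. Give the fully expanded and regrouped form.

(2b)^2 + (2f)^2 + (2c + 1)^2 = 4b^2 + 4c^2 + 4c + 4f^2 + 1
= 2(2b^2 + 2c^2 + 2c + 2f^2) + 1.
Since 2b^2 + 2c^2 + 2c + 2f^2 is an integer, the sum of squares is of the form 2k+1 for an integer k.

2(2b^2 + 2c^2 + 2c + 2f^2) + 1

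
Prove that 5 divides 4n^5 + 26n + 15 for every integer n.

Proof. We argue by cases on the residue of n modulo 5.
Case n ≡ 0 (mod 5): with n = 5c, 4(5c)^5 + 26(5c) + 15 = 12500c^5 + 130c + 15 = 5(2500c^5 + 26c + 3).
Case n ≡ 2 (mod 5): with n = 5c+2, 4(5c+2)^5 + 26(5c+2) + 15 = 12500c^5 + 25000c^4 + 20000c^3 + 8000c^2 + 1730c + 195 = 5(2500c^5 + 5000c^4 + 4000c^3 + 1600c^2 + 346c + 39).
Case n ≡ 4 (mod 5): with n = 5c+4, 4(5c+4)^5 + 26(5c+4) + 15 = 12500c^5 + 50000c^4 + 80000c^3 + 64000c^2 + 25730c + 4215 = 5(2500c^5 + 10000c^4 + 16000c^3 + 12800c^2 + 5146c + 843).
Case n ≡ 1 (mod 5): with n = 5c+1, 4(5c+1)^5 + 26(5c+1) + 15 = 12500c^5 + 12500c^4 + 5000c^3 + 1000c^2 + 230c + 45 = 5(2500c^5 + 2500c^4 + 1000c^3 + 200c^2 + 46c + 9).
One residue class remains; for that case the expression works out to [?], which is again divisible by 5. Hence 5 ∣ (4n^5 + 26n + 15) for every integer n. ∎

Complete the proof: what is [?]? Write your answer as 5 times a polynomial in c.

5(2500c^5 + 7500c^4 + 9000c^3 + 5400c^2 + 1646c + 213)

Only n ≡ 3 (mod 5) is unaccounted for. Put n = 5c+3:
4(5c+3)^5 + 26(5c+3) + 15 expands to 12500c^5 + 37500c^4 + 45000c^3 + 27000c^2 + 8230c + 1065,
and factoring out 5 leaves 5(2500c^5 + 7500c^4 + 9000c^3 + 5400c^2 + 1646c + 213).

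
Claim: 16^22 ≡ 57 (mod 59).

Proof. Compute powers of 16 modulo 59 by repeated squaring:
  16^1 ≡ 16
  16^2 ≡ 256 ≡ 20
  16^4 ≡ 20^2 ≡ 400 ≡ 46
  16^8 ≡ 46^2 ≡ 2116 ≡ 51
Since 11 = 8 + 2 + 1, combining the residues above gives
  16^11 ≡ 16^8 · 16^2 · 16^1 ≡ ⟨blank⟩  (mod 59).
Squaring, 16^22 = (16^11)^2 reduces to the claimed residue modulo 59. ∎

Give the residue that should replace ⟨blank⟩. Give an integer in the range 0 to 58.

36

Multiply the listed residues: 51 · 20 · 16 = 1020 → 16320.
Reducing modulo 59: 16320 = 276·59 + 36, so 16^11 ≡ 36.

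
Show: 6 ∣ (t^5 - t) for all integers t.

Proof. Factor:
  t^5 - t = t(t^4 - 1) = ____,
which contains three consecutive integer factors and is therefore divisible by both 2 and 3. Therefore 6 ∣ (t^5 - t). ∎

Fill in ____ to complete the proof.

t^4 - 1 = (t^2 - 1)(t^2 + 1), and t^2 - 1 = (t-1)(t+1).
So t(t^4 - 1) = (t - 1)t(t + 1)(t^2 + 1).

(t - 1)t(t + 1)(t^2 + 1)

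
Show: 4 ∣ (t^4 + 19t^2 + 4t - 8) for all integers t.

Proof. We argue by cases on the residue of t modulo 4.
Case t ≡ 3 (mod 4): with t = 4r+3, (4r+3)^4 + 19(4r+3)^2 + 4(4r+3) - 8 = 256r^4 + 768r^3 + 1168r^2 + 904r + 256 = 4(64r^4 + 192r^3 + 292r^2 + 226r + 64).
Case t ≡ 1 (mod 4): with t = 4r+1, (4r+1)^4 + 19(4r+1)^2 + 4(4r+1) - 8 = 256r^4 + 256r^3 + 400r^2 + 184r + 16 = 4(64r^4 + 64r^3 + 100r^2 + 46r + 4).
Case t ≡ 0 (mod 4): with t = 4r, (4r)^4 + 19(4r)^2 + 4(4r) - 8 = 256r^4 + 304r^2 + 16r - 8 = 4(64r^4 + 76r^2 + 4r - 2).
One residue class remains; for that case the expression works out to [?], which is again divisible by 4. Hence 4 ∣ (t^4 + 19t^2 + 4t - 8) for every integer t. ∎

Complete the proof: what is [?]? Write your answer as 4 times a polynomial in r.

4(64r^4 + 128r^3 + 172r^2 + 112r + 23)

Only t ≡ 2 (mod 4) is unaccounted for. Put t = 4r+2:
(4r+2)^4 + 19(4r+2)^2 + 4(4r+2) - 8 expands to 256r^4 + 512r^3 + 688r^2 + 448r + 92,
and factoring out 4 leaves 4(64r^4 + 128r^3 + 172r^2 + 112r + 23).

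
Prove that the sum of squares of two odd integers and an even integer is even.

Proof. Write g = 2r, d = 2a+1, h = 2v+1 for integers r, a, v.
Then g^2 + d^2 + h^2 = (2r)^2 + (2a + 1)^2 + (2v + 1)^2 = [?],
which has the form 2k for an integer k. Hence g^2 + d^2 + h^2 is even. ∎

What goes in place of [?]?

(2r)^2 + (2a + 1)^2 + (2v + 1)^2 = 4a^2 + 4a + 4r^2 + 4v^2 + 4v + 2
= 2(2a^2 + 2a + 2r^2 + 2v^2 + 2v + 1).
Since 2a^2 + 2a + 2r^2 + 2v^2 + 2v + 1 is an integer, the sum of squares is of the form 2k for an integer k.

2(2a^2 + 2a + 2r^2 + 2v^2 + 2v + 1)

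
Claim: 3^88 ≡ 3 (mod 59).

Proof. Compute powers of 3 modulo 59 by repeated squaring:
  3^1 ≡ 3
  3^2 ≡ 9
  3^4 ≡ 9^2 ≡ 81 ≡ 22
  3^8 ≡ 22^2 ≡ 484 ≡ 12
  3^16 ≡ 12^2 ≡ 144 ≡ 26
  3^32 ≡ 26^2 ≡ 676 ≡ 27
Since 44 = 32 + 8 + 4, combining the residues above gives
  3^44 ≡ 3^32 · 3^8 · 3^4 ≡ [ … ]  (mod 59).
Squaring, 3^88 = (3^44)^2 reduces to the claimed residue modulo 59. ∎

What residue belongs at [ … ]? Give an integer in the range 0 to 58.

Multiply the listed residues: 27 · 12 · 22 = 324 → 7128.
Reducing modulo 59: 7128 = 120·59 + 48, so 3^44 ≡ 48.

48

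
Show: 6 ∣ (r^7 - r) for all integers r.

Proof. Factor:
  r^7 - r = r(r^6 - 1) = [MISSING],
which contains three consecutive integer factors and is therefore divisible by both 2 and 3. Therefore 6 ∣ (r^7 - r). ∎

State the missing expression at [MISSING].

(r - 1)r(r + 1)(r^4 + r^2 + 1)

r^6 - 1 = (r^2 - 1)(r^4 + r^2 + 1), and r^2 - 1 = (r-1)(r+1).
So r(r^6 - 1) = (r - 1)r(r + 1)(r^4 + r^2 + 1).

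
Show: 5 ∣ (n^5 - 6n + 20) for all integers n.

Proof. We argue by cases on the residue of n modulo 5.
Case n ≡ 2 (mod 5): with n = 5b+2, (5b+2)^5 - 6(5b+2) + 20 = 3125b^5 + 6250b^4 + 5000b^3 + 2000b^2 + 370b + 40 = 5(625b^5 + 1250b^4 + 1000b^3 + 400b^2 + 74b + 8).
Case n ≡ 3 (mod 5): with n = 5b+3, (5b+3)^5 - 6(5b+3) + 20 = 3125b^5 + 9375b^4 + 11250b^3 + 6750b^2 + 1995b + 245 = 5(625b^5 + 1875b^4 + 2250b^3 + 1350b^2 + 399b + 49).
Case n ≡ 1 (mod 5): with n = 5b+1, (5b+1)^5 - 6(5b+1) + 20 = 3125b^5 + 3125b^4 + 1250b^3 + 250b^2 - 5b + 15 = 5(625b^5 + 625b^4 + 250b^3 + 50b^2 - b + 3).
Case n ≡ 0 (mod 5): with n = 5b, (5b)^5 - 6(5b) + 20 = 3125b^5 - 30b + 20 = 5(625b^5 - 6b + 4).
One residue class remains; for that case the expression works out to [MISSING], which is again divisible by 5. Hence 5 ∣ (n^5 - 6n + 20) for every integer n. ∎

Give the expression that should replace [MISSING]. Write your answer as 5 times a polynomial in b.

5(625b^5 + 2500b^4 + 4000b^3 + 3200b^2 + 1274b + 204)

The residues treated are {2, 3, 1, 0}, so the missing case is n ≡ 4 (mod 5); write n = 5b+4.
Then (5b+4)^5 - 6(5b+4) + 20 = 3125b^5 + 12500b^4 + 20000b^3 + 16000b^2 + 6370b + 1020 = 5(625b^5 + 2500b^4 + 4000b^3 + 3200b^2 + 1274b + 204).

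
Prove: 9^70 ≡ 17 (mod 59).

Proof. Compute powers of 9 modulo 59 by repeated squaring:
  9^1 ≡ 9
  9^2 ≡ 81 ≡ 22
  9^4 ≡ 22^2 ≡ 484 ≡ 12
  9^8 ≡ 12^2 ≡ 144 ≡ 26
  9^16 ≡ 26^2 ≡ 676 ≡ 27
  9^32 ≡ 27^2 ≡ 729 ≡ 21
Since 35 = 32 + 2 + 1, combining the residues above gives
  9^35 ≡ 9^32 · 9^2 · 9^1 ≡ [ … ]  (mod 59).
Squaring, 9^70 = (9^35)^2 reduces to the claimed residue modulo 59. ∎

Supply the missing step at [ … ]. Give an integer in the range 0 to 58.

Multiply the listed residues: 21 · 22 · 9 = 462 → 4158.
Reducing modulo 59: 4158 = 70·59 + 28, so 9^35 ≡ 28.

28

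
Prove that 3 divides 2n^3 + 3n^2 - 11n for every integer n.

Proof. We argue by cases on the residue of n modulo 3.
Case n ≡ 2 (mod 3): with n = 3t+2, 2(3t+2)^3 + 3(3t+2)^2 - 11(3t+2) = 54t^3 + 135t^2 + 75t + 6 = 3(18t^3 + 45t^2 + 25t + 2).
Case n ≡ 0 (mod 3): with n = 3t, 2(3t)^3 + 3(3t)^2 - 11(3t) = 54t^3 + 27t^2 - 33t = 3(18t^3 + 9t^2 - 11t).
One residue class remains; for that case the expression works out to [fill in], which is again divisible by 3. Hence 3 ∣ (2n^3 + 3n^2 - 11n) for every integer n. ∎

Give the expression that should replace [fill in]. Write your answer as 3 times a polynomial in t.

3(18t^3 + 27t^2 + t - 2)

The residues treated are {2, 0}, so the missing case is n ≡ 1 (mod 3); write n = 3t+1.
Then 2(3t+1)^3 + 3(3t+1)^2 - 11(3t+1) = 54t^3 + 81t^2 + 3t - 6 = 3(18t^3 + 27t^2 + t - 2).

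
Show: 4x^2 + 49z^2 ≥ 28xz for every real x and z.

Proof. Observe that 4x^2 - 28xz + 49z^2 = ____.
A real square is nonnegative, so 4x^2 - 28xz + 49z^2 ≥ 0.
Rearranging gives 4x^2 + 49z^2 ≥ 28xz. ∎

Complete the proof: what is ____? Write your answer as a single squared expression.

The leading and trailing coefficients are 2^2 and 7^2, and 28 = 2·2·7, so the trinomial is (2x - 7z)^2.
Hence 4x^2 - 28xz + 49z^2 ≥ 0.

(2x - 7z)^2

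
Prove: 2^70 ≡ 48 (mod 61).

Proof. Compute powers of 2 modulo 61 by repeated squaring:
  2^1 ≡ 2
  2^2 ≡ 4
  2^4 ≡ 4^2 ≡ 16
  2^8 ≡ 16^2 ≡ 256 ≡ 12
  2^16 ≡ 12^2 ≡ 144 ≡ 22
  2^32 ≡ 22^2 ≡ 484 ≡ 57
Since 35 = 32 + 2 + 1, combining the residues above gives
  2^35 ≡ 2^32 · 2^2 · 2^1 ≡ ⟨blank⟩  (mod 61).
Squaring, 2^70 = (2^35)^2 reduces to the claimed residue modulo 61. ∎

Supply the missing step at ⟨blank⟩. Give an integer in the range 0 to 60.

Multiply the listed residues: 57 · 4 · 2 = 228 → 456.
Reducing modulo 61: 456 = 7·61 + 29, so 2^35 ≡ 29.

29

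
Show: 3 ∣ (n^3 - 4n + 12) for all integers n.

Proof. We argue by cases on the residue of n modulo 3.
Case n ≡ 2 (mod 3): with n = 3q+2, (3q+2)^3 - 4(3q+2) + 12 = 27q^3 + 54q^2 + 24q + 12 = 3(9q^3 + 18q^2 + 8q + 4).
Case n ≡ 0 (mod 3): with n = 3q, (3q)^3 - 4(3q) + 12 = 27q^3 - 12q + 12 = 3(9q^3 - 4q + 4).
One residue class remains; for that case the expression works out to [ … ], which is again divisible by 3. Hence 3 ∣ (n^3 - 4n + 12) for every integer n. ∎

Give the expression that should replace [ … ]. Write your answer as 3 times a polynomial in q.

3(9q^3 + 9q^2 - q + 3)

Only n ≡ 1 (mod 3) is unaccounted for. Put n = 3q+1:
(3q+1)^3 - 4(3q+1) + 12 expands to 27q^3 + 27q^2 - 3q + 9,
and factoring out 3 leaves 3(9q^3 + 9q^2 - q + 3).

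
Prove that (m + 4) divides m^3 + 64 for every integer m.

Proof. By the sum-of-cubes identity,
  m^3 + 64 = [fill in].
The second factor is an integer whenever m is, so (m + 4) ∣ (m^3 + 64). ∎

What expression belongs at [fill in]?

(m + 4)(m^2 - 4m + 16)

Polynomial division of m^3 + 64 by m + 4 leaves remainder 0 and quotient m^2 - 4m + 16.
Hence m^3 + 64 = (m + 4)(m^2 - 4m + 16).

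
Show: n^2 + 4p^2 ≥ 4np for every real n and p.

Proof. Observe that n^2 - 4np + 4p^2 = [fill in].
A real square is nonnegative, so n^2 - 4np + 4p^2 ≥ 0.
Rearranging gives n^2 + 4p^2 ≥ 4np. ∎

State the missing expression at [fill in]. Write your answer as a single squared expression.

(n - 2p)^2

n^2 - 4np + 4p^2 is a perfect-square trinomial: the outer terms are (n)^2 and (2p)^2, and the cross term is -2·n·2p.
So n^2 - 4np + 4p^2 = (n - 2p)^2 ≥ 0.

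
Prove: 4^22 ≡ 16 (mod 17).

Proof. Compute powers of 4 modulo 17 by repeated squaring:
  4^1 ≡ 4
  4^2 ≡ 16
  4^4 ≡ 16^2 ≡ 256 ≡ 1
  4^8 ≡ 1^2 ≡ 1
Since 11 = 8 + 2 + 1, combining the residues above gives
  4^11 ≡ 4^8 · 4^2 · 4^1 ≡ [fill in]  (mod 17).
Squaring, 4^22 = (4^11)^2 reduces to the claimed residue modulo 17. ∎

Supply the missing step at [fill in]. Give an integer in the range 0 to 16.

13

4^8 · 4^2 · 4^1 ≡ 1 · 16 · 4 = 64.
64 mod 17 = 13, so 4^11 ≡ 13 (mod 17).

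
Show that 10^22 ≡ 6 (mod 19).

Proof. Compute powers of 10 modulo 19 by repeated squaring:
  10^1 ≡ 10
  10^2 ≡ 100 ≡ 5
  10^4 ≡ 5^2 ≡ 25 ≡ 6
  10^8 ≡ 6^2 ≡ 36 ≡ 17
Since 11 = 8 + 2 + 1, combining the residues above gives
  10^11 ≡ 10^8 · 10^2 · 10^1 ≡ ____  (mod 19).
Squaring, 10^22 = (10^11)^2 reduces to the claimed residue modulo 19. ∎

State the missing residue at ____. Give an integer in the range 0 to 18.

Multiply the listed residues: 17 · 5 · 10 = 85 → 850.
Reducing modulo 19: 850 = 44·19 + 14, so 10^11 ≡ 14.

14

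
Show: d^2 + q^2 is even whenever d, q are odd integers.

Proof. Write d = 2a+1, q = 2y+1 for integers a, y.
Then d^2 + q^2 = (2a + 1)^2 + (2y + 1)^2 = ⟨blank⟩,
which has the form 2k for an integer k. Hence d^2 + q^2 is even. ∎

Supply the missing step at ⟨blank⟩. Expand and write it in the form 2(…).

Expanding: (2a + 1)^2 + (2y + 1)^2 = 4a^2 + 4a + 4y^2 + 4y + 2.
Every term is even; pulling out the factor of 2 gives 2(2a^2 + 2a + 2y^2 + 2y + 1).

2(2a^2 + 2a + 2y^2 + 2y + 1)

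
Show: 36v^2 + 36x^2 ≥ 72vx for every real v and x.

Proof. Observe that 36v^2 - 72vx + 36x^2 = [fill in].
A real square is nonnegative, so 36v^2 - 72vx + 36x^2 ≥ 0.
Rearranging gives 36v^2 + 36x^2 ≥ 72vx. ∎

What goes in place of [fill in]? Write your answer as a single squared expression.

36v^2 - 72vx + 36x^2 is a perfect-square trinomial: the outer terms are (6v)^2 and (6x)^2, and the cross term is -2·6v·6x.
So 36v^2 - 72vx + 36x^2 = (6v - 6x)^2 ≥ 0.

(6v - 6x)^2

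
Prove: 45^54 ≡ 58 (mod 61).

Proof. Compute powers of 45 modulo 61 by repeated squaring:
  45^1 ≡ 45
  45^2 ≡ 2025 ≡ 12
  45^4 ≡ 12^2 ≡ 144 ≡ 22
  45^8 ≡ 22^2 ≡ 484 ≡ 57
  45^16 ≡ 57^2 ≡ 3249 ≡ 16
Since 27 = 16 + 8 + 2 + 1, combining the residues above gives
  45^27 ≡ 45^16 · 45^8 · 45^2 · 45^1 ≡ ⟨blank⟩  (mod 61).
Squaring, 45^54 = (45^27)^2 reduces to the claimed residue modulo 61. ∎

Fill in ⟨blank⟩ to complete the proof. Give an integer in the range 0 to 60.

45^16 · 45^8 · 45^2 · 45^1 ≡ 16 · 57 · 12 · 45 = 492480.
492480 mod 61 = 27, so 45^27 ≡ 27 (mod 61).

27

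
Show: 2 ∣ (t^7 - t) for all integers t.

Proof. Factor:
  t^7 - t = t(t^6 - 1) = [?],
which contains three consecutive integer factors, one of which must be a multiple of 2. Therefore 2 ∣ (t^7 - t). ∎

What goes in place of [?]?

t^6 - 1 = (t^2 - 1)(t^4 + t^2 + 1), and t^2 - 1 = (t-1)(t+1).
So t(t^6 - 1) = (t - 1)t(t + 1)(t^4 + t^2 + 1).

(t - 1)t(t + 1)(t^4 + t^2 + 1)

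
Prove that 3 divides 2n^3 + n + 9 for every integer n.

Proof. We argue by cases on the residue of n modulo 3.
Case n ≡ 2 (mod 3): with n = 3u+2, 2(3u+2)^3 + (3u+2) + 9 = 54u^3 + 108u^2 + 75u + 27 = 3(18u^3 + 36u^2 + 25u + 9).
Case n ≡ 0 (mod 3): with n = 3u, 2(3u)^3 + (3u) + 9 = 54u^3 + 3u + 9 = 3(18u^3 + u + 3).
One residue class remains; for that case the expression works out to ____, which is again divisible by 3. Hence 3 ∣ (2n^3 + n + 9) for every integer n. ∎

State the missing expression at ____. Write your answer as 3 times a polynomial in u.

The residues treated are {2, 0}, so the missing case is n ≡ 1 (mod 3); write n = 3u+1.
Then 2(3u+1)^3 + (3u+1) + 9 = 54u^3 + 54u^2 + 21u + 12 = 3(18u^3 + 18u^2 + 7u + 4).

3(18u^3 + 18u^2 + 7u + 4)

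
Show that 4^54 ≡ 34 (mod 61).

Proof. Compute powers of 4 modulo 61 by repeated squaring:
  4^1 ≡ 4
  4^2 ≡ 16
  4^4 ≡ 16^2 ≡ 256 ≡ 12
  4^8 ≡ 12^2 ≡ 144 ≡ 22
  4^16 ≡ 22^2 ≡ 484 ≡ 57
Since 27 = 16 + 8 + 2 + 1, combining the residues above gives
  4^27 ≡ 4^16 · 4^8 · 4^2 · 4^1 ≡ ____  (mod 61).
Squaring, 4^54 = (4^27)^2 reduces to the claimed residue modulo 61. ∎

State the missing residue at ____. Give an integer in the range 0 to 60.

41

4^16 · 4^8 · 4^2 · 4^1 ≡ 57 · 22 · 16 · 4 = 80256.
80256 mod 61 = 41, so 4^27 ≡ 41 (mod 61).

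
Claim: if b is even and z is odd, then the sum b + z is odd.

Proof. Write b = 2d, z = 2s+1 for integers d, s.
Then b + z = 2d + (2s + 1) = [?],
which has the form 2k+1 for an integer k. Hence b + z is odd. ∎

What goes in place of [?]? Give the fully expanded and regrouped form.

Expanding: 2d + (2s + 1) = 2d + 2s + 1.
Every term except the constant is even, so this is 2(d + s) + 1,
and d + s ∈ ℤ gives the required form.

2(d + s) + 1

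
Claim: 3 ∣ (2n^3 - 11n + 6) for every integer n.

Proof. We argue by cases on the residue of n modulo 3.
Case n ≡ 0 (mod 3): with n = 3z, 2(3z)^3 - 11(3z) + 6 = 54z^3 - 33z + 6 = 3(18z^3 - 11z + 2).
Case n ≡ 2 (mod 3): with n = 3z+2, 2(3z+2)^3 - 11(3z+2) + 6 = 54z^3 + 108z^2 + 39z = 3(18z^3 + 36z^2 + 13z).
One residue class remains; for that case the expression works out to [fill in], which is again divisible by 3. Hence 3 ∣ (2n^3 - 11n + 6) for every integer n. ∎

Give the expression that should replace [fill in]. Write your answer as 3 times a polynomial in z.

3(18z^3 + 18z^2 - 5z - 1)

The residues treated are {0, 2}, so the missing case is n ≡ 1 (mod 3); write n = 3z+1.
Then 2(3z+1)^3 - 11(3z+1) + 6 = 54z^3 + 54z^2 - 15z - 3 = 3(18z^3 + 18z^2 - 5z - 1).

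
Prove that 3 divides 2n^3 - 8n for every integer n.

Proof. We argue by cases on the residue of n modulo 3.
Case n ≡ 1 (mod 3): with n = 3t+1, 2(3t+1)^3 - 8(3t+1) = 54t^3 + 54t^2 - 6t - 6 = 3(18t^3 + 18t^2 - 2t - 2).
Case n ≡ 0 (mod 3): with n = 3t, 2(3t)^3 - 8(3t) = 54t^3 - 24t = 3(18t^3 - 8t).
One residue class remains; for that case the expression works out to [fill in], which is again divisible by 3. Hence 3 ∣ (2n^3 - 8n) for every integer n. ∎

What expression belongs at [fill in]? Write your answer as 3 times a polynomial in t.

3(18t^3 + 36t^2 + 16t)

The residues treated are {1, 0}, so the missing case is n ≡ 2 (mod 3); write n = 3t+2.
Then 2(3t+2)^3 - 8(3t+2) = 54t^3 + 108t^2 + 48t = 3(18t^3 + 36t^2 + 16t).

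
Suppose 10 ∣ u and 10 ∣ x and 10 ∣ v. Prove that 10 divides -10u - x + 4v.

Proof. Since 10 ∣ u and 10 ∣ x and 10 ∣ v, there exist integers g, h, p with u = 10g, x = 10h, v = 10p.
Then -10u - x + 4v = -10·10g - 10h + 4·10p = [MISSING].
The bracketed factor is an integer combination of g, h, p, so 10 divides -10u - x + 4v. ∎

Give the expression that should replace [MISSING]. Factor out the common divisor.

Each term has a factor of 10: -10·10g - 10h + 4·10p = 10·(-10g - h + 4p).
Since -10g - h + 4p is an integer, 10 ∣ (-10u - x + 4v).

10(-10g - h + 4p)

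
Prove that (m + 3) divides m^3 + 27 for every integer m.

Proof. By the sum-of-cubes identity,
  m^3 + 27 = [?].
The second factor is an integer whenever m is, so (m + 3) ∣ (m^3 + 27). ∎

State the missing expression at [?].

Polynomial division of m^3 + 27 by m + 3 leaves remainder 0 and quotient m^2 - 3m + 9.
Hence m^3 + 27 = (m + 3)(m^2 - 3m + 9).

(m + 3)(m^2 - 3m + 9)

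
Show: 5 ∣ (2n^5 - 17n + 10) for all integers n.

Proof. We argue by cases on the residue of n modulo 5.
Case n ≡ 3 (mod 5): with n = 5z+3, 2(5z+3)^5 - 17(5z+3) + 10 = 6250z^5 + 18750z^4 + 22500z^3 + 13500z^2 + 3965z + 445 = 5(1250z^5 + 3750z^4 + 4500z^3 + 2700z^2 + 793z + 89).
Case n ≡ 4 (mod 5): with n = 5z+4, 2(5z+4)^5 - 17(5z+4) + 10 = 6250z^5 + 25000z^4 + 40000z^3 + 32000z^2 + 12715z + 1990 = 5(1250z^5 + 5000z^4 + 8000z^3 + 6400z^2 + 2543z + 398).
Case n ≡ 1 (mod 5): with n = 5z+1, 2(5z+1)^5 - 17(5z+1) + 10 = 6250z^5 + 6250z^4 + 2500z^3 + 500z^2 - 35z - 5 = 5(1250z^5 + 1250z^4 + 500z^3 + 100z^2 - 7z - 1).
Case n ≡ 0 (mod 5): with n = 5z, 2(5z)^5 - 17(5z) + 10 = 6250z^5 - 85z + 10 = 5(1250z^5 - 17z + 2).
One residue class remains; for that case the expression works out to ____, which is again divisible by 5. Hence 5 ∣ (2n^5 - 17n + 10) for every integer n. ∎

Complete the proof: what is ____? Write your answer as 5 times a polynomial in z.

5(1250z^5 + 2500z^4 + 2000z^3 + 800z^2 + 143z + 8)

The residues treated are {3, 4, 1, 0}, so the missing case is n ≡ 2 (mod 5); write n = 5z+2.
Then 2(5z+2)^5 - 17(5z+2) + 10 = 6250z^5 + 12500z^4 + 10000z^3 + 4000z^2 + 715z + 40 = 5(1250z^5 + 2500z^4 + 2000z^3 + 800z^2 + 143z + 8).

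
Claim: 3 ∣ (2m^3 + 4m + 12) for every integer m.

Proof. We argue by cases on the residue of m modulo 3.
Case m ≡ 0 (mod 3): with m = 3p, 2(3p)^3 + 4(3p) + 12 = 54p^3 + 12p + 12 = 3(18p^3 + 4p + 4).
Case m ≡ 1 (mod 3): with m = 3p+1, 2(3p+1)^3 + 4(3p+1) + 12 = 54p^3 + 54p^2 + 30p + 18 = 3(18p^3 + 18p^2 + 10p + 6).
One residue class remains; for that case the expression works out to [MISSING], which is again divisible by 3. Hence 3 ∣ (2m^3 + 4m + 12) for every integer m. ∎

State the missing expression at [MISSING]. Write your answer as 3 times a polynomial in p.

3(18p^3 + 36p^2 + 28p + 12)

The residues treated are {0, 1}, so the missing case is m ≡ 2 (mod 3); write m = 3p+2.
Then 2(3p+2)^3 + 4(3p+2) + 12 = 54p^3 + 108p^2 + 84p + 36 = 3(18p^3 + 36p^2 + 28p + 12).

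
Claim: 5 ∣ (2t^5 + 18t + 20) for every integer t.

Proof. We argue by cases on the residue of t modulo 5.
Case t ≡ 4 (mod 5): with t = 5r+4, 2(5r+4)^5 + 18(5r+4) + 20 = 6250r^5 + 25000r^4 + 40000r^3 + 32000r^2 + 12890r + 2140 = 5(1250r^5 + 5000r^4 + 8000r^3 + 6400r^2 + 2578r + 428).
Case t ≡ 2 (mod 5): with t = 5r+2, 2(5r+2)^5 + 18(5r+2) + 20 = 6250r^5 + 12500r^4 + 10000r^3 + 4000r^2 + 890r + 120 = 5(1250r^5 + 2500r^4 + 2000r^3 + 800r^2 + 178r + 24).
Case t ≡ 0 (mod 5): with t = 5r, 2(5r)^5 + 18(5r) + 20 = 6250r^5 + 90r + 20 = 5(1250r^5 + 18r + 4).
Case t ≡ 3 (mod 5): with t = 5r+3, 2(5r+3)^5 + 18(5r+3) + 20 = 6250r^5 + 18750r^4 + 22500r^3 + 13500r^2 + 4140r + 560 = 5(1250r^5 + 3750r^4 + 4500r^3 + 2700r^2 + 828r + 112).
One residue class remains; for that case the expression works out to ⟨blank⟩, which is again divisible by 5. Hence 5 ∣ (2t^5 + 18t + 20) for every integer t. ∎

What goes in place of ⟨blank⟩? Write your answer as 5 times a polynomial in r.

Only t ≡ 1 (mod 5) is unaccounted for. Put t = 5r+1:
2(5r+1)^5 + 18(5r+1) + 20 expands to 6250r^5 + 6250r^4 + 2500r^3 + 500r^2 + 140r + 40,
and factoring out 5 leaves 5(1250r^5 + 1250r^4 + 500r^3 + 100r^2 + 28r + 8).

5(1250r^5 + 1250r^4 + 500r^3 + 100r^2 + 28r + 8)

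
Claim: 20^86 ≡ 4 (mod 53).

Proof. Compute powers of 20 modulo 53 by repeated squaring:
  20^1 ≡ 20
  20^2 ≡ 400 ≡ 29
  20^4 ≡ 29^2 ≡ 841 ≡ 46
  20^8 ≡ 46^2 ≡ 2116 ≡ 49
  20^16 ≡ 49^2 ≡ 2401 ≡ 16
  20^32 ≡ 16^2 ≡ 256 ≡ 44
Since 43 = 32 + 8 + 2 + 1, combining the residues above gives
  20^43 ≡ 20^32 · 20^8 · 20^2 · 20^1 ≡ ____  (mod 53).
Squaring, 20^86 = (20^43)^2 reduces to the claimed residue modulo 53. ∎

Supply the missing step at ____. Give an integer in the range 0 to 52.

51

20^32 · 20^8 · 20^2 · 20^1 ≡ 44 · 49 · 29 · 20 = 1250480.
1250480 mod 53 = 51, so 20^43 ≡ 51 (mod 53).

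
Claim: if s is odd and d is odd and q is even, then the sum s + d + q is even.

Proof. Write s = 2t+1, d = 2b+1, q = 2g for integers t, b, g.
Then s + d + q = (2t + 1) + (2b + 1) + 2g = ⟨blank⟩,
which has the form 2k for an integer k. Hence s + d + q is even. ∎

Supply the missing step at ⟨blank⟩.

2(b + g + t + 1)

(2t + 1) + (2b + 1) + 2g = 2b + 2g + 2t + 2
= 2(b + g + t + 1).
Since b + g + t + 1 is an integer, the sum is of the form 2k for an integer k.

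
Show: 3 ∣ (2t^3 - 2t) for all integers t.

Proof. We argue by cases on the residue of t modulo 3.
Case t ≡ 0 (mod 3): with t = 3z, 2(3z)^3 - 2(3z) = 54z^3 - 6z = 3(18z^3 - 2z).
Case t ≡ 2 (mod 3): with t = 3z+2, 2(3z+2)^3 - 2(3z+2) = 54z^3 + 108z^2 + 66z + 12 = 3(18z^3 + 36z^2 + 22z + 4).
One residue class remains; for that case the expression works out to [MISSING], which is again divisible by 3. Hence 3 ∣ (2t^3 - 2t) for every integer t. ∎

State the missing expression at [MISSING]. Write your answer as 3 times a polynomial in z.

3(18z^3 + 18z^2 + 4z)

The residues treated are {0, 2}, so the missing case is t ≡ 1 (mod 3); write t = 3z+1.
Then 2(3z+1)^3 - 2(3z+1) = 54z^3 + 54z^2 + 12z = 3(18z^3 + 18z^2 + 4z).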